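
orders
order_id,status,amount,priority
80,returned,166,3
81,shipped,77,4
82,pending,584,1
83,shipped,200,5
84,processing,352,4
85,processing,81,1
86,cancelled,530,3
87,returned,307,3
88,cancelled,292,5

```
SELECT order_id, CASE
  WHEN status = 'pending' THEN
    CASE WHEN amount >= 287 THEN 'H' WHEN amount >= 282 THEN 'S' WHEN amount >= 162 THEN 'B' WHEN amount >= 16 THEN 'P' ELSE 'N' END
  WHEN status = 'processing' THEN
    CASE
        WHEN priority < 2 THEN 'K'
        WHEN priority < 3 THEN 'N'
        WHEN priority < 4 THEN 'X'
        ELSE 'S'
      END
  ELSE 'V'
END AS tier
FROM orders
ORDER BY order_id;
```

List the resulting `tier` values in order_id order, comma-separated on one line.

order_id=80: status='returned' → outer ELSE → V
order_id=81: status='shipped' → outer ELSE → V
order_id=82: status='pending' → inner[amount >= 287] → H
order_id=83: status='shipped' → outer ELSE → V
order_id=84: status='processing' → inner[ELSE] → S
order_id=85: status='processing' → inner[priority < 2] → K
order_id=86: status='cancelled' → outer ELSE → V
order_id=87: status='returned' → outer ELSE → V
order_id=88: status='cancelled' → outer ELSE → V

V, V, H, V, S, K, V, V, V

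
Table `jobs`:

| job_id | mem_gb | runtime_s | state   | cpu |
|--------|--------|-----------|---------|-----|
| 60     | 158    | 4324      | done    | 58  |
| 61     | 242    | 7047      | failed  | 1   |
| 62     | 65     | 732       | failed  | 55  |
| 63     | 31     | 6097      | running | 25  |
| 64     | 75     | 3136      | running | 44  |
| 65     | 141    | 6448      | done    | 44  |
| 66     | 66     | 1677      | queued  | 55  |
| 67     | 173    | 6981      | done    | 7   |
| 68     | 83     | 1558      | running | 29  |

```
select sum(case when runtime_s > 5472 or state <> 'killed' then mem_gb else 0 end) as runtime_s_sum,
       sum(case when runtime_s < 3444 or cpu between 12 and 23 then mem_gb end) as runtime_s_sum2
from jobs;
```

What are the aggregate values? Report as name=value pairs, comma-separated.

[runtime_s_sum: runtime_s > 5472 or state <> 'killed']
job_id=60: ✓ → 158
job_id=61: ✓ → 242
job_id=62: ✓ → 65
job_id=63: ✓ → 31
job_id=64: ✓ → 75
job_id=65: ✓ → 141
job_id=66: ✓ → 66
job_id=67: ✓ → 173
job_id=68: ✓ → 83
runtime_s_sum = 158 + 242 + 65 + 31 + 75 + 141 + 66 + 173 + 83 = 1034
—
[runtime_s_sum2: runtime_s < 3444 or cpu between 12 and 23]
job_id=60: ✗
job_id=61: ✗
job_id=62: ✓ → 65
job_id=63: ✗
job_id=64: ✓ → 75
job_id=65: ✗
job_id=66: ✓ → 66
job_id=67: ✗
job_id=68: ✓ → 83
runtime_s_sum2 = 65 + 75 + 66 + 83 = 289

runtime_s_sum=1034, runtime_s_sum2=289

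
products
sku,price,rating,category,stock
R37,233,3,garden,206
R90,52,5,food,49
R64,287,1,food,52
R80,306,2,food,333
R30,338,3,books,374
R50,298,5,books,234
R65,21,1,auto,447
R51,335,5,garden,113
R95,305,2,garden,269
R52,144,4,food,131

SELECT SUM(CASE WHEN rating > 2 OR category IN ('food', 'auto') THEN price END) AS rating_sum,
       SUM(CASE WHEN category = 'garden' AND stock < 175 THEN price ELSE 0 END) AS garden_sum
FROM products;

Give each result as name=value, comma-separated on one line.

rating_sum=2014, garden_sum=335

[rating_sum: rating > 2 OR category IN ('food', 'auto')]
sku=R37: ✓ → 233
sku=R90: ✓ → 52
sku=R64: ✓ → 287
sku=R80: ✓ → 306
sku=R30: ✓ → 338
sku=R50: ✓ → 298
sku=R65: ✓ → 21
sku=R51: ✓ → 335
sku=R95: ✗
sku=R52: ✓ → 144
rating_sum = 233 + 52 + 287 + 306 + 338 + 298 + 21 + 335 + 144 = 2014
—
[garden_sum: category = 'garden' AND stock < 175]
sku=R37: ✗
sku=R90: ✗
sku=R64: ✗
sku=R80: ✗
sku=R30: ✗
sku=R50: ✗
sku=R65: ✗
sku=R51: ✓ → 335
sku=R95: ✗
sku=R52: ✗
garden_sum = 335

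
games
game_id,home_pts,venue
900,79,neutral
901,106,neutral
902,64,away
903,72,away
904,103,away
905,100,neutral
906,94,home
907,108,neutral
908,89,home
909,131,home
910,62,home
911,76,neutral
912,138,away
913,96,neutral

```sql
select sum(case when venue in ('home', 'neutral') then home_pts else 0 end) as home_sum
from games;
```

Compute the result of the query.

game_id=900: ✓ → 79
game_id=901: ✓ → 106
game_id=902: ✗
game_id=903: ✗
game_id=904: ✗
game_id=905: ✓ → 100
game_id=906: ✓ → 94
game_id=907: ✓ → 108
game_id=908: ✓ → 89
game_id=909: ✓ → 131
game_id=910: ✓ → 62
game_id=911: ✓ → 76
game_id=912: ✗
game_id=913: ✓ → 96
home_sum = 79 + 106 + 100 + 94 + 108 + 89 + 131 + 62 + 76 + 96 = 941

941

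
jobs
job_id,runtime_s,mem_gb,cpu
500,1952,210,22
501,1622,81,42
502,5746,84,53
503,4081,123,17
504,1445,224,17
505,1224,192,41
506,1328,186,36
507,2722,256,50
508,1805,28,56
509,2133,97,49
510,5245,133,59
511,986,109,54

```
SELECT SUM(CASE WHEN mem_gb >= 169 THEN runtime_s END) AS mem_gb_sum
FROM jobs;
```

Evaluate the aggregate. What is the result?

job_id=500: ✓ → 1952
job_id=501: ✗
job_id=502: ✗
job_id=503: ✗
job_id=504: ✓ → 1445
job_id=505: ✓ → 1224
job_id=506: ✓ → 1328
job_id=507: ✓ → 2722
job_id=508: ✗
job_id=509: ✗
job_id=510: ✗
job_id=511: ✗
mem_gb_sum = 1952 + 1445 + 1224 + 1328 + 2722 = 8671

8671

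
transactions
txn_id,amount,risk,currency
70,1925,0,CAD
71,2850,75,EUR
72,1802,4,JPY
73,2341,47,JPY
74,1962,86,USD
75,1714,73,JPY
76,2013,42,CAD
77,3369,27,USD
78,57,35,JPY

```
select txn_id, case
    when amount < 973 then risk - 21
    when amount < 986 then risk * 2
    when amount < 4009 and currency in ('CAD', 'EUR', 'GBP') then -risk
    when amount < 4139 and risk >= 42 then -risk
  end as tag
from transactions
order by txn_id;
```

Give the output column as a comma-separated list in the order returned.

0, -75, NULL, -47, -86, -73, -42, NULL, 14

txn_id=70: amount < 4009 and currency in ('CAD', 'EUR', 'GBP') → 0
txn_id=71: amount < 4009 and currency in ('CAD', 'EUR', 'GBP') → -75
txn_id=72: (no match → NULL) → NULL
txn_id=73: amount < 4139 and risk >= 42 → -47
txn_id=74: amount < 4139 and risk >= 42 → -86
txn_id=75: amount < 4139 and risk >= 42 → -73
txn_id=76: amount < 4009 and currency in ('CAD', 'EUR', 'GBP') → -42
txn_id=77: (no match → NULL) → NULL
txn_id=78: amount < 973 → 14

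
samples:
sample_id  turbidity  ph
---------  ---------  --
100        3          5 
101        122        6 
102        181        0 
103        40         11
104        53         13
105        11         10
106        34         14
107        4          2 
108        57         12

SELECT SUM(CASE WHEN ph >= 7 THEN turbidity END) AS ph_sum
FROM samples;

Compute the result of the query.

sample_id=100: ✗
sample_id=101: ✗
sample_id=102: ✗
sample_id=103: ✓ → 40
sample_id=104: ✓ → 53
sample_id=105: ✓ → 11
sample_id=106: ✓ → 34
sample_id=107: ✗
sample_id=108: ✓ → 57
ph_sum = 40 + 53 + 11 + 34 + 57 = 195

195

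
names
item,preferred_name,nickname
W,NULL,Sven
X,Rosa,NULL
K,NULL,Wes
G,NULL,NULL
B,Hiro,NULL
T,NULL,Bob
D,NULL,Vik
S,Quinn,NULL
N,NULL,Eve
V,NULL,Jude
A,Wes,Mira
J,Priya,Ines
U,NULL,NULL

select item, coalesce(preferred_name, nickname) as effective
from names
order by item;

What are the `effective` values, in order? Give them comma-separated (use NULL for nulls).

item=A: preferred_name=Wes → Wes
item=B: preferred_name=Hiro → Hiro
item=D: preferred_name=NULL, nickname=Vik → Vik
item=G: preferred_name=NULL, nickname=NULL (all NULL) → NULL
item=J: preferred_name=Priya → Priya
item=K: preferred_name=NULL, nickname=Wes → Wes
item=N: preferred_name=NULL, nickname=Eve → Eve
item=S: preferred_name=Quinn → Quinn
item=T: preferred_name=NULL, nickname=Bob → Bob
item=U: preferred_name=NULL, nickname=NULL (all NULL) → NULL
item=V: preferred_name=NULL, nickname=Jude → Jude
item=W: preferred_name=NULL, nickname=Sven → Sven
item=X: preferred_name=Rosa → Rosa

Wes, Hiro, Vik, NULL, Priya, Wes, Eve, Quinn, Bob, NULL, Jude, Sven, Rosa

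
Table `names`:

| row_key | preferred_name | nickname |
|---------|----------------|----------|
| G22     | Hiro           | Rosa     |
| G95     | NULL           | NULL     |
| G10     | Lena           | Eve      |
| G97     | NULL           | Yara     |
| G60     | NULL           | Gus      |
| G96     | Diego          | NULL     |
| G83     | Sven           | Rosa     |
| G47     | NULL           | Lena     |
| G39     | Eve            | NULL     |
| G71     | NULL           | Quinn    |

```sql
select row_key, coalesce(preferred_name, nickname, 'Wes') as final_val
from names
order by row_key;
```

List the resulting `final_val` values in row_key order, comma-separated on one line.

Lena, Hiro, Eve, Lena, Gus, Quinn, Sven, Wes, Diego, Yara

row_key=G10: preferred_name=Lena → Lena
row_key=G22: preferred_name=Hiro → Hiro
row_key=G39: preferred_name=Eve → Eve
row_key=G47: preferred_name=NULL, nickname=Lena → Lena
row_key=G60: preferred_name=NULL, nickname=Gus → Gus
row_key=G71: preferred_name=NULL, nickname=Quinn → Quinn
row_key=G83: preferred_name=Sven → Sven
row_key=G95: preferred_name=NULL, nickname=NULL, → literal Wes → Wes
row_key=G96: preferred_name=Diego → Diego
row_key=G97: preferred_name=NULL, nickname=Yara → Yara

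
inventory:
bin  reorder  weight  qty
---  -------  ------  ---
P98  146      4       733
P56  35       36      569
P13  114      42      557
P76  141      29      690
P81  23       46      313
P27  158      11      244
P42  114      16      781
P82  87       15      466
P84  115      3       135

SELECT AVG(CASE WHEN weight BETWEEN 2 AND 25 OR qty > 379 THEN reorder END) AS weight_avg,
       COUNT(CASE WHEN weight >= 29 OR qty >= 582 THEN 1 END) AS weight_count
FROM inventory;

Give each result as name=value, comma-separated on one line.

weight_avg=113.75, weight_count=6

[weight_avg: weight BETWEEN 2 AND 25 OR qty > 379]
bin=P98: ✓ → 146
bin=P56: ✓ → 35
bin=P13: ✓ → 114
bin=P76: ✓ → 141
bin=P81: ✗
bin=P27: ✓ → 158
bin=P42: ✓ → 114
bin=P82: ✓ → 87
bin=P84: ✓ → 115
weight_avg = (146 + 35 + 114 + 141 + 158 + 114 + 87 + 115) / 8 = 113.75
—
[weight_count: weight >= 29 OR qty >= 582]
bin=P98: ✓ → 1
bin=P56: ✓ → 1
bin=P13: ✓ → 1
bin=P76: ✓ → 1
bin=P81: ✓ → 1
bin=P27: ✗
bin=P42: ✓ → 1
bin=P82: ✗
bin=P84: ✗
weight_count = COUNT(1, 1, 1, 1, 1, 1) = 6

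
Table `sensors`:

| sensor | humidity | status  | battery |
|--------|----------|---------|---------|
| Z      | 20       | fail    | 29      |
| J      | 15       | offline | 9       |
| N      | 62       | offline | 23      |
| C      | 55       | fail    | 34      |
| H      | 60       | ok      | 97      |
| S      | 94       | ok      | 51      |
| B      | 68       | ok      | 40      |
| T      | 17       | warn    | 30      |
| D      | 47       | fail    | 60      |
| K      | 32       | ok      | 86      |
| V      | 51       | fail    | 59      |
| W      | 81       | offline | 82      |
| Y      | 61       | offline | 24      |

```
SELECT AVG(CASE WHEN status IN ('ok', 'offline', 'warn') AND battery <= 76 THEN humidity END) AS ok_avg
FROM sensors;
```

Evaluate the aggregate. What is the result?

sensor=Z: ✗
sensor=J: ✓ → 15
sensor=N: ✓ → 62
sensor=C: ✗
sensor=H: ✗
sensor=S: ✓ → 94
sensor=B: ✓ → 68
sensor=T: ✓ → 17
sensor=D: ✗
sensor=K: ✗
sensor=V: ✗
sensor=W: ✗
sensor=Y: ✓ → 61
ok_avg = (15 + 62 + 94 + 68 + 17 + 61) / 6 = 52.8333333333

52.8333333333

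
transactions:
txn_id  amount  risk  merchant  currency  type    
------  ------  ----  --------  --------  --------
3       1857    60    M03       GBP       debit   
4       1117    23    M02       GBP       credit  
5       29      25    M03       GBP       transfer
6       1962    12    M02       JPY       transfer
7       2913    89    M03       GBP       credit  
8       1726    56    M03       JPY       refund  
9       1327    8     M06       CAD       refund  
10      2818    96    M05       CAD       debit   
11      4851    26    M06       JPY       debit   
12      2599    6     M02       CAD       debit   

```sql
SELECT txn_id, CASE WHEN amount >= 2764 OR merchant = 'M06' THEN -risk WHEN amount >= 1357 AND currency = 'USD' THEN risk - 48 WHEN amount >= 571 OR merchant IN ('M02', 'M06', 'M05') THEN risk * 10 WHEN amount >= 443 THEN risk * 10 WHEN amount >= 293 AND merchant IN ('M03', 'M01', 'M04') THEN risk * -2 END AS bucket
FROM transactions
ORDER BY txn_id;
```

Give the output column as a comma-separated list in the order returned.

txn_id=3: amount >= 571 OR merchant IN ('M02', 'M06', 'M05') → 600
txn_id=4: amount >= 571 OR merchant IN ('M02', 'M06', 'M05') → 230
txn_id=5: (no match → NULL) → NULL
txn_id=6: amount >= 571 OR merchant IN ('M02', 'M06', 'M05') → 120
txn_id=7: amount >= 2764 OR merchant = 'M06' → -89
txn_id=8: amount >= 571 OR merchant IN ('M02', 'M06', 'M05') → 560
txn_id=9: amount >= 2764 OR merchant = 'M06' → -8
txn_id=10: amount >= 2764 OR merchant = 'M06' → -96
txn_id=11: amount >= 2764 OR merchant = 'M06' → -26
txn_id=12: amount >= 571 OR merchant IN ('M02', 'M06', 'M05') → 60

600, 230, NULL, 120, -89, 560, -8, -96, -26, 60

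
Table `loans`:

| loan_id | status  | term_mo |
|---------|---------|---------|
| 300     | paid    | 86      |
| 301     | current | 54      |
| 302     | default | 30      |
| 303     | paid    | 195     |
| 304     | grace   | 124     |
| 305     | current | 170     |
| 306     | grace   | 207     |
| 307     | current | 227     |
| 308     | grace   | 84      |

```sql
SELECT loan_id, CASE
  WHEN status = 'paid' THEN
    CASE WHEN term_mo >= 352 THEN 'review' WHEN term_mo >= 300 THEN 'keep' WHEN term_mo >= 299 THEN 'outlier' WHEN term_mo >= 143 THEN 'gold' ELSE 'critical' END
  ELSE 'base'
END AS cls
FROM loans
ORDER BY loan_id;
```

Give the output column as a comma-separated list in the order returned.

critical, base, base, gold, base, base, base, base, base

loan_id=300: status='paid' → inner[ELSE] → critical
loan_id=301: status='current' → outer ELSE → base
loan_id=302: status='default' → outer ELSE → base
loan_id=303: status='paid' → inner[term_mo >= 143] → gold
loan_id=304: status='grace' → outer ELSE → base
loan_id=305: status='current' → outer ELSE → base
loan_id=306: status='grace' → outer ELSE → base
loan_id=307: status='current' → outer ELSE → base
loan_id=308: status='grace' → outer ELSE → base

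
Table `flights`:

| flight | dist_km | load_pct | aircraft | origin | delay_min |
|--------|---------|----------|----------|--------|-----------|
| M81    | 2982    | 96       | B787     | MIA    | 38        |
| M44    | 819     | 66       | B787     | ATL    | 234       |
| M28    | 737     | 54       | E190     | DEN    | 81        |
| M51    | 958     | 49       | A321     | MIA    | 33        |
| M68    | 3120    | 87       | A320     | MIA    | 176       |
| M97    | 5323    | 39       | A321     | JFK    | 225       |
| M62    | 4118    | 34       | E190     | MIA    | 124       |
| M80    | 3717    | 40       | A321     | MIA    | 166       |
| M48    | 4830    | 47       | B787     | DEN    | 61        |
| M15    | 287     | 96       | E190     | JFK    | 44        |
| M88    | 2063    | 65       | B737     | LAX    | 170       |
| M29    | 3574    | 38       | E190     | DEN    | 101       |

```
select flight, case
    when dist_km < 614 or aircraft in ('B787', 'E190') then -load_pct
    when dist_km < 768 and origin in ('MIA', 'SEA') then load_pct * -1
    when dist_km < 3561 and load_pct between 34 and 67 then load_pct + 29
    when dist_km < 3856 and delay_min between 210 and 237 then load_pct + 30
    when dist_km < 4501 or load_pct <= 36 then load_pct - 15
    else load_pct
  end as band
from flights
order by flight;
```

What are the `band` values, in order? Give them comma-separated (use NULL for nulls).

-96, -54, -38, -66, -47, 78, -34, 72, 25, -96, 94, 39

flight=M15: dist_km < 614 or aircraft in ('B787', 'E190') → -96
flight=M28: dist_km < 614 or aircraft in ('B787', 'E190') → -54
flight=M29: dist_km < 614 or aircraft in ('B787', 'E190') → -38
flight=M44: dist_km < 614 or aircraft in ('B787', 'E190') → -66
flight=M48: dist_km < 614 or aircraft in ('B787', 'E190') → -47
flight=M51: dist_km < 3561 and load_pct between 34 and 67 → 78
flight=M62: dist_km < 614 or aircraft in ('B787', 'E190') → -34
flight=M68: dist_km < 4501 or load_pct <= 36 → 72
flight=M80: dist_km < 4501 or load_pct <= 36 → 25
flight=M81: dist_km < 614 or aircraft in ('B787', 'E190') → -96
flight=M88: dist_km < 3561 and load_pct between 34 and 67 → 94
flight=M97: ELSE → 39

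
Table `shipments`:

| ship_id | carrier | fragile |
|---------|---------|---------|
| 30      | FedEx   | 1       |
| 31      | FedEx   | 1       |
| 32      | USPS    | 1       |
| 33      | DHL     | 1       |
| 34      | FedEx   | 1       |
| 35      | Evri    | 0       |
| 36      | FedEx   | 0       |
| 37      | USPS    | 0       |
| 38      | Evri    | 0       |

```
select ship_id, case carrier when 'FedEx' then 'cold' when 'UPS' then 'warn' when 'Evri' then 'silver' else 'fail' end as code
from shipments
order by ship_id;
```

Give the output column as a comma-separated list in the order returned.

ship_id=30: carrier='FedEx' → cold
ship_id=31: carrier='FedEx' → cold
ship_id=32: ELSE → fail
ship_id=33: ELSE → fail
ship_id=34: carrier='FedEx' → cold
ship_id=35: carrier='Evri' → silver
ship_id=36: carrier='FedEx' → cold
ship_id=37: ELSE → fail
ship_id=38: carrier='Evri' → silver

cold, cold, fail, fail, cold, silver, cold, fail, silver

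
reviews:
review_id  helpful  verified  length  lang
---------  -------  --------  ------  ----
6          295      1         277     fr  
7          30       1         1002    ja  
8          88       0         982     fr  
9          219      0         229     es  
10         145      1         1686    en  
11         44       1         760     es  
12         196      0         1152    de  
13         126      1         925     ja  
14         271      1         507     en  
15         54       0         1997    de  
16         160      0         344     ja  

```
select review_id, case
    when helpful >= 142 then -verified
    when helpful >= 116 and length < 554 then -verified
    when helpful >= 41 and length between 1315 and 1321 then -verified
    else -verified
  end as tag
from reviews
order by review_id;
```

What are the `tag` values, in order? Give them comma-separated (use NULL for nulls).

-1, -1, 0, 0, -1, -1, 0, -1, -1, 0, 0

review_id=6: helpful >= 142 → -1
review_id=7: ELSE → -1
review_id=8: ELSE → 0
review_id=9: helpful >= 142 → 0
review_id=10: helpful >= 142 → -1
review_id=11: ELSE → -1
review_id=12: helpful >= 142 → 0
review_id=13: ELSE → -1
review_id=14: helpful >= 142 → -1
review_id=15: ELSE → 0
review_id=16: helpful >= 142 → 0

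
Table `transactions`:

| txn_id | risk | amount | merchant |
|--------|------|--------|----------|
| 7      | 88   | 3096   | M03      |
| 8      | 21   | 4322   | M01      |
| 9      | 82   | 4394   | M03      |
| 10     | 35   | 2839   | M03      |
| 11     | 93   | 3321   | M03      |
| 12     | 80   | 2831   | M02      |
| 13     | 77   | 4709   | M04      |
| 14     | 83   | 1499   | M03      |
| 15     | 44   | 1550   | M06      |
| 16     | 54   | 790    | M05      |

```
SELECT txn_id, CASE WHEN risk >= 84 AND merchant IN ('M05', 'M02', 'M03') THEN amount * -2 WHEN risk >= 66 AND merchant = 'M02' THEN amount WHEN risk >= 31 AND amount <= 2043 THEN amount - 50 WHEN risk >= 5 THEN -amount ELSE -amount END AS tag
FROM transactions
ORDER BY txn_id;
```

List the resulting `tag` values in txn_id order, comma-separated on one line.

txn_id=7: risk >= 84 AND merchant IN ('M05', 'M02', 'M03') → -6192
txn_id=8: risk >= 5 → -4322
txn_id=9: risk >= 5 → -4394
txn_id=10: risk >= 5 → -2839
txn_id=11: risk >= 84 AND merchant IN ('M05', 'M02', 'M03') → -6642
txn_id=12: risk >= 66 AND merchant = 'M02' → 2831
txn_id=13: risk >= 5 → -4709
txn_id=14: risk >= 31 AND amount <= 2043 → 1449
txn_id=15: risk >= 31 AND amount <= 2043 → 1500
txn_id=16: risk >= 31 AND amount <= 2043 → 740

-6192, -4322, -4394, -2839, -6642, 2831, -4709, 1449, 1500, 740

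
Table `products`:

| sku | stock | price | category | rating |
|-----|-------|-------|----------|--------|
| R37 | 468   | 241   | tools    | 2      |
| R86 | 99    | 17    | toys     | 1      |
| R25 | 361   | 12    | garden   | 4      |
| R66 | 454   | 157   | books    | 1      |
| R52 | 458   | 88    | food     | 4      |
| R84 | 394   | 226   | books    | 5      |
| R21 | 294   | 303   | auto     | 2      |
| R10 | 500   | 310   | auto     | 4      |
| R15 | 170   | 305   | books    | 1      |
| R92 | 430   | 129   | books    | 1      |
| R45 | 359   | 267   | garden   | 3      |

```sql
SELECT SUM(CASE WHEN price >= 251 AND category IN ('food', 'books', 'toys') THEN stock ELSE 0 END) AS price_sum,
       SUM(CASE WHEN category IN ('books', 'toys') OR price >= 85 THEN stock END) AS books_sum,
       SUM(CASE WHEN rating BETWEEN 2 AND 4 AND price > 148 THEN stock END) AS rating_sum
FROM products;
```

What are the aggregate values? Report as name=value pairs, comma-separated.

[price_sum: price >= 251 AND category IN ('food', 'books', 'toys')]
sku=R37: ✗
sku=R86: ✗
sku=R25: ✗
sku=R66: ✗
sku=R52: ✗
sku=R84: ✗
sku=R21: ✗
sku=R10: ✗
sku=R15: ✓ → 170
sku=R92: ✗
sku=R45: ✗
price_sum = 170
—
[books_sum: category IN ('books', 'toys') OR price >= 85]
sku=R37: ✓ → 468
sku=R86: ✓ → 99
sku=R25: ✗
sku=R66: ✓ → 454
sku=R52: ✓ → 458
sku=R84: ✓ → 394
sku=R21: ✓ → 294
sku=R10: ✓ → 500
sku=R15: ✓ → 170
sku=R92: ✓ → 430
sku=R45: ✓ → 359
books_sum = 468 + 99 + 454 + 458 + 394 + 294 + 500 + 170 + 430 + 359 = 3626
—
[rating_sum: rating BETWEEN 2 AND 4 AND price > 148]
sku=R37: ✓ → 468
sku=R86: ✗
sku=R25: ✗
sku=R66: ✗
sku=R52: ✗
sku=R84: ✗
sku=R21: ✓ → 294
sku=R10: ✓ → 500
sku=R15: ✗
sku=R92: ✗
sku=R45: ✓ → 359
rating_sum = 468 + 294 + 500 + 359 = 1621

price_sum=170, books_sum=3626, rating_sum=1621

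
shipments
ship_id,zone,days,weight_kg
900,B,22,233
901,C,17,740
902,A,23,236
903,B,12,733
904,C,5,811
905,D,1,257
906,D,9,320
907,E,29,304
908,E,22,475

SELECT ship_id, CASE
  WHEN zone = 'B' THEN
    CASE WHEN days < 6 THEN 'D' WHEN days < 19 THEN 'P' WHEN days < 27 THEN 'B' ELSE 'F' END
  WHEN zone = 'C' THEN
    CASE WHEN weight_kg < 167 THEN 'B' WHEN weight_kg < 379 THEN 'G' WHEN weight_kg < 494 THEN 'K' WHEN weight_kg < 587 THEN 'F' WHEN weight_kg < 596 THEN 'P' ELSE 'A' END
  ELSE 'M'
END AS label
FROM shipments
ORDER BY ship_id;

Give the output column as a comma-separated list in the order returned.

B, A, M, P, A, M, M, M, M

ship_id=900: zone='B' → inner[days < 27] → B
ship_id=901: zone='C' → inner[ELSE] → A
ship_id=902: zone='A' → outer ELSE → M
ship_id=903: zone='B' → inner[days < 19] → P
ship_id=904: zone='C' → inner[ELSE] → A
ship_id=905: zone='D' → outer ELSE → M
ship_id=906: zone='D' → outer ELSE → M
ship_id=907: zone='E' → outer ELSE → M
ship_id=908: zone='E' → outer ELSE → M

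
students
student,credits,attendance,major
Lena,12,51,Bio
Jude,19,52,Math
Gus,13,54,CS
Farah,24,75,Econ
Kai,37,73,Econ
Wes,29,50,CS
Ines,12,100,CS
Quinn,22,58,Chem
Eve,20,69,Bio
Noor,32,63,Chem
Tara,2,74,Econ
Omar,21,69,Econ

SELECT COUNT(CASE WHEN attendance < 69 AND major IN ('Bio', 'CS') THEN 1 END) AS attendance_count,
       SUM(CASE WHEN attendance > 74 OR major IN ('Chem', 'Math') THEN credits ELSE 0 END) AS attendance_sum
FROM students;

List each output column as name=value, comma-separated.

attendance_count=3, attendance_sum=109

[attendance_count: attendance < 69 AND major IN ('Bio', 'CS')]
student=Lena: ✓ → 1
student=Jude: ✗
student=Gus: ✓ → 1
student=Farah: ✗
student=Kai: ✗
student=Wes: ✓ → 1
student=Ines: ✗
student=Quinn: ✗
student=Eve: ✗
student=Noor: ✗
student=Tara: ✗
student=Omar: ✗
attendance_count = COUNT(1, 1, 1) = 3
—
[attendance_sum: attendance > 74 OR major IN ('Chem', 'Math')]
student=Lena: ✗
student=Jude: ✓ → 19
student=Gus: ✗
student=Farah: ✓ → 24
student=Kai: ✗
student=Wes: ✗
student=Ines: ✓ → 12
student=Quinn: ✓ → 22
student=Eve: ✗
student=Noor: ✓ → 32
student=Tara: ✗
student=Omar: ✗
attendance_sum = 19 + 24 + 12 + 22 + 32 = 109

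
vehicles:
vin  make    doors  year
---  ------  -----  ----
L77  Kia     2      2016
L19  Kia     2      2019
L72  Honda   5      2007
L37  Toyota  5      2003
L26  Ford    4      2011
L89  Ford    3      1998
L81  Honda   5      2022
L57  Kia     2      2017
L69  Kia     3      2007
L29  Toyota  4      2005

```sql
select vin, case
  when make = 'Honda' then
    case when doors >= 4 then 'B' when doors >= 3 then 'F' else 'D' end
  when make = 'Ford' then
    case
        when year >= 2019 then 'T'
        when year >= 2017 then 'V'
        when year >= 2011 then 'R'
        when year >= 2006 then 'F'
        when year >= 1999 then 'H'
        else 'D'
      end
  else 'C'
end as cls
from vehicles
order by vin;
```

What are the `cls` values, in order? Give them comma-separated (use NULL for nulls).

C, R, C, C, C, C, B, C, B, D

vin=L19: make='Kia' → outer ELSE → C
vin=L26: make='Ford' → inner[year >= 2011] → R
vin=L29: make='Toyota' → outer ELSE → C
vin=L37: make='Toyota' → outer ELSE → C
vin=L57: make='Kia' → outer ELSE → C
vin=L69: make='Kia' → outer ELSE → C
vin=L72: make='Honda' → inner[doors >= 4] → B
vin=L77: make='Kia' → outer ELSE → C
vin=L81: make='Honda' → inner[doors >= 4] → B
vin=L89: make='Ford' → inner[ELSE] → D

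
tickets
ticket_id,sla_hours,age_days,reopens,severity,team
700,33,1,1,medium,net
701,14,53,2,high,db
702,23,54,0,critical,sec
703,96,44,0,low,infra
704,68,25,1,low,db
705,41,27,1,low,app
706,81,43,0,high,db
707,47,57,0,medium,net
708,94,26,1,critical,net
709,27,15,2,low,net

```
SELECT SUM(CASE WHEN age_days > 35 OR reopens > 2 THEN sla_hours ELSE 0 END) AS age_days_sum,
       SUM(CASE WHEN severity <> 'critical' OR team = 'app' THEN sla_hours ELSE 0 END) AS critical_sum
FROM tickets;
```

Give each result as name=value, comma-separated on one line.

age_days_sum=261, critical_sum=407

[age_days_sum: age_days > 35 OR reopens > 2]
ticket_id=700: ✗
ticket_id=701: ✓ → 14
ticket_id=702: ✓ → 23
ticket_id=703: ✓ → 96
ticket_id=704: ✗
ticket_id=705: ✗
ticket_id=706: ✓ → 81
ticket_id=707: ✓ → 47
ticket_id=708: ✗
ticket_id=709: ✗
age_days_sum = 14 + 23 + 96 + 81 + 47 = 261
—
[critical_sum: severity <> 'critical' OR team = 'app']
ticket_id=700: ✓ → 33
ticket_id=701: ✓ → 14
ticket_id=702: ✗
ticket_id=703: ✓ → 96
ticket_id=704: ✓ → 68
ticket_id=705: ✓ → 41
ticket_id=706: ✓ → 81
ticket_id=707: ✓ → 47
ticket_id=708: ✗
ticket_id=709: ✓ → 27
critical_sum = 33 + 14 + 96 + 68 + 41 + 81 + 47 + 27 = 407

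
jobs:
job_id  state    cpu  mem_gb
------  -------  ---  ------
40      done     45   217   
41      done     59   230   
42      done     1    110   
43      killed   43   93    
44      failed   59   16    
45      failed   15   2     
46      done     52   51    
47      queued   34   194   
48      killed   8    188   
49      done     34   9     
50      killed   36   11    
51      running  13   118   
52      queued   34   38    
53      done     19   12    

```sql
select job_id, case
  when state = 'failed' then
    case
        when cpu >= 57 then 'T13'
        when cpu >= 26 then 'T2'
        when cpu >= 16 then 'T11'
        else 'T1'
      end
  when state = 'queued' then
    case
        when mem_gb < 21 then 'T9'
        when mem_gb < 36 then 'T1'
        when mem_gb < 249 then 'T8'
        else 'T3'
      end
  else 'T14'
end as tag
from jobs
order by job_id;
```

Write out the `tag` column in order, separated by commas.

T14, T14, T14, T14, T13, T1, T14, T8, T14, T14, T14, T14, T8, T14

job_id=40: state='done' → outer ELSE → T14
job_id=41: state='done' → outer ELSE → T14
job_id=42: state='done' → outer ELSE → T14
job_id=43: state='killed' → outer ELSE → T14
job_id=44: state='failed' → inner[cpu >= 57] → T13
job_id=45: state='failed' → inner[ELSE] → T1
job_id=46: state='done' → outer ELSE → T14
job_id=47: state='queued' → inner[mem_gb < 249] → T8
job_id=48: state='killed' → outer ELSE → T14
job_id=49: state='done' → outer ELSE → T14
job_id=50: state='killed' → outer ELSE → T14
job_id=51: state='running' → outer ELSE → T14
job_id=52: state='queued' → inner[mem_gb < 249] → T8
job_id=53: state='done' → outer ELSE → T14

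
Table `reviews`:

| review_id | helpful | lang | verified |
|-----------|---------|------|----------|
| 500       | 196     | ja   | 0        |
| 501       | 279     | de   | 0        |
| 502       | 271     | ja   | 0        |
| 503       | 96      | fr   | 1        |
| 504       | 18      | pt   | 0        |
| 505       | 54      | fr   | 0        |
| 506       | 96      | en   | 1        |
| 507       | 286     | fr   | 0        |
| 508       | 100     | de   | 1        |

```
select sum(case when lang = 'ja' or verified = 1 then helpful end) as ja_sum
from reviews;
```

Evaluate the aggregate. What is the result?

review_id=500: ✓ → 196
review_id=501: ✗
review_id=502: ✓ → 271
review_id=503: ✓ → 96
review_id=504: ✗
review_id=505: ✗
review_id=506: ✓ → 96
review_id=507: ✗
review_id=508: ✓ → 100
ja_sum = 196 + 271 + 96 + 96 + 100 = 759

759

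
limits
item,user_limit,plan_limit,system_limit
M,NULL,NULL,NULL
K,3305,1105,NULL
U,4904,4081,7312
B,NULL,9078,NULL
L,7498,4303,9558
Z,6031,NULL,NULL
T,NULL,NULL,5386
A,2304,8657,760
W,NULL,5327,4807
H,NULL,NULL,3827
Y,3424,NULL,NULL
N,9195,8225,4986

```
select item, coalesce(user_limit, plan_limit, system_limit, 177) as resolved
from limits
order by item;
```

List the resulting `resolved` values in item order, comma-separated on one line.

2304, 9078, 3827, 3305, 7498, 177, 9195, 5386, 4904, 5327, 3424, 6031

item=A: user_limit=2304 → 2304
item=B: user_limit=NULL, plan_limit=9078 → 9078
item=H: user_limit=NULL, plan_limit=NULL, system_limit=3827 → 3827
item=K: user_limit=3305 → 3305
item=L: user_limit=7498 → 7498
item=M: user_limit=NULL, plan_limit=NULL, system_limit=NULL, → literal 177 → 177
item=N: user_limit=9195 → 9195
item=T: user_limit=NULL, plan_limit=NULL, system_limit=5386 → 5386
item=U: user_limit=4904 → 4904
item=W: user_limit=NULL, plan_limit=5327 → 5327
item=Y: user_limit=3424 → 3424
item=Z: user_limit=6031 → 6031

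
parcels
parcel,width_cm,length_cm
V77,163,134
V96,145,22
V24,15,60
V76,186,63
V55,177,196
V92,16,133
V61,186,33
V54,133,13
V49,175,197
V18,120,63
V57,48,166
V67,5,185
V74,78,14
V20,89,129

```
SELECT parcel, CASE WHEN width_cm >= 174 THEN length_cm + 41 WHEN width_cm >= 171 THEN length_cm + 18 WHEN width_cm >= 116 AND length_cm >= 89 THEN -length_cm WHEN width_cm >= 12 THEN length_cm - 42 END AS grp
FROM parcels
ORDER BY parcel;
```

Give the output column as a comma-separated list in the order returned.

parcel=V18: width_cm >= 12 → 21
parcel=V20: width_cm >= 12 → 87
parcel=V24: width_cm >= 12 → 18
parcel=V49: width_cm >= 174 → 238
parcel=V54: width_cm >= 12 → -29
parcel=V55: width_cm >= 174 → 237
parcel=V57: width_cm >= 12 → 124
parcel=V61: width_cm >= 174 → 74
parcel=V67: (no match → NULL) → NULL
parcel=V74: width_cm >= 12 → -28
parcel=V76: width_cm >= 174 → 104
parcel=V77: width_cm >= 116 AND length_cm >= 89 → -134
parcel=V92: width_cm >= 12 → 91
parcel=V96: width_cm >= 12 → -20

21, 87, 18, 238, -29, 237, 124, 74, NULL, -28, 104, -134, 91, -20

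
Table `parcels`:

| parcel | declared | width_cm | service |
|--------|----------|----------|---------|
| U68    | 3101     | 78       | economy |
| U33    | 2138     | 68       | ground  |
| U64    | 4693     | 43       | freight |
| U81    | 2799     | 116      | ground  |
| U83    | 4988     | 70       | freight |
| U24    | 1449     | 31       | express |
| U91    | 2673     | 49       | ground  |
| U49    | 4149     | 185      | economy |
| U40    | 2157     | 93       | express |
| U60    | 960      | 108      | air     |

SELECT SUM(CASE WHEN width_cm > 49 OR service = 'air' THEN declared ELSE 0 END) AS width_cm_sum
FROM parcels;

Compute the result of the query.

parcel=U68: ✓ → 3101
parcel=U33: ✓ → 2138
parcel=U64: ✗
parcel=U81: ✓ → 2799
parcel=U83: ✓ → 4988
parcel=U24: ✗
parcel=U91: ✗
parcel=U49: ✓ → 4149
parcel=U40: ✓ → 2157
parcel=U60: ✓ → 960
width_cm_sum = 3101 + 2138 + 2799 + 4988 + 4149 + 2157 + 960 = 20292

20292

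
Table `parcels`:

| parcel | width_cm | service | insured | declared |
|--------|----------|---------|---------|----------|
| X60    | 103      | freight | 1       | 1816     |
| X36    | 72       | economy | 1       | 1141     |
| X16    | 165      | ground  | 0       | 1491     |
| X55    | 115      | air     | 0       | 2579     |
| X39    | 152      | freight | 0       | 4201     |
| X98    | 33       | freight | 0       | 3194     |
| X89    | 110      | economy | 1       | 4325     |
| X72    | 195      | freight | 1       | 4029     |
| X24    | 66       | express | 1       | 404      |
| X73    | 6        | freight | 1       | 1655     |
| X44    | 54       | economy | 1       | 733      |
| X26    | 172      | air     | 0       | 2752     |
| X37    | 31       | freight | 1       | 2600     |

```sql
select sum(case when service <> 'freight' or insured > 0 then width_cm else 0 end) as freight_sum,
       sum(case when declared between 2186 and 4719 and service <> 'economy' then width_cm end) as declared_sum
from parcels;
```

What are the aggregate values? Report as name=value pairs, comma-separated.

[freight_sum: service <> 'freight' or insured > 0]
parcel=X60: ✓ → 103
parcel=X36: ✓ → 72
parcel=X16: ✓ → 165
parcel=X55: ✓ → 115
parcel=X39: ✗
parcel=X98: ✗
parcel=X89: ✓ → 110
parcel=X72: ✓ → 195
parcel=X24: ✓ → 66
parcel=X73: ✓ → 6
parcel=X44: ✓ → 54
parcel=X26: ✓ → 172
parcel=X37: ✓ → 31
freight_sum = 103 + 72 + 165 + 115 + 110 + 195 + 66 + 6 + 54 + 172 + 31 = 1089
—
[declared_sum: declared between 2186 and 4719 and service <> 'economy']
parcel=X60: ✗
parcel=X36: ✗
parcel=X16: ✗
parcel=X55: ✓ → 115
parcel=X39: ✓ → 152
parcel=X98: ✓ → 33
parcel=X89: ✗
parcel=X72: ✓ → 195
parcel=X24: ✗
parcel=X73: ✗
parcel=X44: ✗
parcel=X26: ✓ → 172
parcel=X37: ✓ → 31
declared_sum = 115 + 152 + 33 + 195 + 172 + 31 = 698

freight_sum=1089, declared_sum=698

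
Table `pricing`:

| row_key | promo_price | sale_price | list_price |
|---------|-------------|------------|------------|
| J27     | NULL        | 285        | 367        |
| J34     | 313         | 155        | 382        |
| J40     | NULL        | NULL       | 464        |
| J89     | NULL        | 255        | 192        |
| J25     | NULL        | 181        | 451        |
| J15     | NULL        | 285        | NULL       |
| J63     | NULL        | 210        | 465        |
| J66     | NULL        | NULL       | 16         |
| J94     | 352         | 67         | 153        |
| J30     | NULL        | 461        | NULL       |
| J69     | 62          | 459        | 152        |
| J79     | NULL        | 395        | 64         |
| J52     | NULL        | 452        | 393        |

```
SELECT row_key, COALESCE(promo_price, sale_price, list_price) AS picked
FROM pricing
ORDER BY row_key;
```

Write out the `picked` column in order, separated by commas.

row_key=J15: promo_price=NULL, sale_price=285 → 285
row_key=J25: promo_price=NULL, sale_price=181 → 181
row_key=J27: promo_price=NULL, sale_price=285 → 285
row_key=J30: promo_price=NULL, sale_price=461 → 461
row_key=J34: promo_price=313 → 313
row_key=J40: promo_price=NULL, sale_price=NULL, list_price=464 → 464
row_key=J52: promo_price=NULL, sale_price=452 → 452
row_key=J63: promo_price=NULL, sale_price=210 → 210
row_key=J66: promo_price=NULL, sale_price=NULL, list_price=16 → 16
row_key=J69: promo_price=62 → 62
row_key=J79: promo_price=NULL, sale_price=395 → 395
row_key=J89: promo_price=NULL, sale_price=255 → 255
row_key=J94: promo_price=352 → 352

285, 181, 285, 461, 313, 464, 452, 210, 16, 62, 395, 255, 352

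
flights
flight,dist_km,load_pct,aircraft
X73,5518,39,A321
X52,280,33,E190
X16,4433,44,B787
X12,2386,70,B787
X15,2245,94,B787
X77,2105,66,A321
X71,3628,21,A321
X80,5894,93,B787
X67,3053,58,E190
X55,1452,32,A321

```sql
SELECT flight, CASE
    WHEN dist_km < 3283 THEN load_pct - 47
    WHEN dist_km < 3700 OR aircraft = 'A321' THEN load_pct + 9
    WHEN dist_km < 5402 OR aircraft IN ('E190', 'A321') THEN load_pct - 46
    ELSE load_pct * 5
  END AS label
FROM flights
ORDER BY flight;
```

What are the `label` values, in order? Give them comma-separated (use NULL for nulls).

23, 47, -2, -14, -15, 11, 30, 48, 19, 465

flight=X12: dist_km < 3283 → 23
flight=X15: dist_km < 3283 → 47
flight=X16: dist_km < 5402 OR aircraft IN ('E190', 'A321') → -2
flight=X52: dist_km < 3283 → -14
flight=X55: dist_km < 3283 → -15
flight=X67: dist_km < 3283 → 11
flight=X71: dist_km < 3700 OR aircraft = 'A321' → 30
flight=X73: dist_km < 3700 OR aircraft = 'A321' → 48
flight=X77: dist_km < 3283 → 19
flight=X80: ELSE → 465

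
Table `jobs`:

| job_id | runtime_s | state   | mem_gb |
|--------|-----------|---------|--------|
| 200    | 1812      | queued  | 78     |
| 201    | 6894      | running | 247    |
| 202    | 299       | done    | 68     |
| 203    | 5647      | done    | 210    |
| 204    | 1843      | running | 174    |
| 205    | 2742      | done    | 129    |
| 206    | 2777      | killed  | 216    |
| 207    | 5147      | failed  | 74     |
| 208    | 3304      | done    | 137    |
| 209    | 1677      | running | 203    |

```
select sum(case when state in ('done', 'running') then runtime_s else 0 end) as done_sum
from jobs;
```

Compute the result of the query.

job_id=200: ✗
job_id=201: ✓ → 6894
job_id=202: ✓ → 299
job_id=203: ✓ → 5647
job_id=204: ✓ → 1843
job_id=205: ✓ → 2742
job_id=206: ✗
job_id=207: ✗
job_id=208: ✓ → 3304
job_id=209: ✓ → 1677
done_sum = 6894 + 299 + 5647 + 1843 + 2742 + 3304 + 1677 = 22406

22406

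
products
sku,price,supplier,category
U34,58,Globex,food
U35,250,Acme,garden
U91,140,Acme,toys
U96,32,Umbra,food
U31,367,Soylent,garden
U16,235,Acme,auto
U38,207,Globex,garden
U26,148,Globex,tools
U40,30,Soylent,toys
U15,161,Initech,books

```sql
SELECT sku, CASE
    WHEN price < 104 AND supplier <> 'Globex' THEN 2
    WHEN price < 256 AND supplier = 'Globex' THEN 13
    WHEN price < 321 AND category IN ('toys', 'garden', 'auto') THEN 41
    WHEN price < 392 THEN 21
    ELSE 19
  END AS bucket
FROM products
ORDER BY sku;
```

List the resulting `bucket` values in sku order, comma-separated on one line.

sku=U15: price < 392 → 21
sku=U16: price < 321 AND category IN ('toys', 'garden', 'auto') → 41
sku=U26: price < 256 AND supplier = 'Globex' → 13
sku=U31: price < 392 → 21
sku=U34: price < 256 AND supplier = 'Globex' → 13
sku=U35: price < 321 AND category IN ('toys', 'garden', 'auto') → 41
sku=U38: price < 256 AND supplier = 'Globex' → 13
sku=U40: price < 104 AND supplier <> 'Globex' → 2
sku=U91: price < 321 AND category IN ('toys', 'garden', 'auto') → 41
sku=U96: price < 104 AND supplier <> 'Globex' → 2

21, 41, 13, 21, 13, 41, 13, 2, 41, 2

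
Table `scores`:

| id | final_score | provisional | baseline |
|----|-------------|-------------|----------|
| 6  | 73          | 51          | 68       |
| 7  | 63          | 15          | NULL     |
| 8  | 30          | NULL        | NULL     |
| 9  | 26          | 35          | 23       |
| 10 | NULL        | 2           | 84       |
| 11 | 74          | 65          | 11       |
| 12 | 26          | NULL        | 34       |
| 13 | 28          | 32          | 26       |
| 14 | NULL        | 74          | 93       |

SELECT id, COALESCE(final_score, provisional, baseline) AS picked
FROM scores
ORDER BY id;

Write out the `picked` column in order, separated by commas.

id=6: final_score=73 → 73
id=7: final_score=63 → 63
id=8: final_score=30 → 30
id=9: final_score=26 → 26
id=10: final_score=NULL, provisional=2 → 2
id=11: final_score=74 → 74
id=12: final_score=26 → 26
id=13: final_score=28 → 28
id=14: final_score=NULL, provisional=74 → 74

73, 63, 30, 26, 2, 74, 26, 28, 74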